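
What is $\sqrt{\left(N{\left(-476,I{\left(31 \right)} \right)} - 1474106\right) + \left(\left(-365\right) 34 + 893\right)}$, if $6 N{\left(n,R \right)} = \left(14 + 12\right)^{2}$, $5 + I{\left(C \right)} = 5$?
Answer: $\frac{i \sqrt{13369593}}{3} \approx 1218.8 i$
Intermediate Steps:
$I{\left(C \right)} = 0$ ($I{\left(C \right)} = -5 + 5 = 0$)
$N{\left(n,R \right)} = \frac{338}{3}$ ($N{\left(n,R \right)} = \frac{\left(14 + 12\right)^{2}}{6} = \frac{26^{2}}{6} = \frac{1}{6} \cdot 676 = \frac{338}{3}$)
$\sqrt{\left(N{\left(-476,I{\left(31 \right)} \right)} - 1474106\right) + \left(\left(-365\right) 34 + 893\right)} = \sqrt{\left(\frac{338}{3} - 1474106\right) + \left(\left(-365\right) 34 + 893\right)} = \sqrt{- \frac{4421980}{3} + \left(-12410 + 893\right)} = \sqrt{- \frac{4421980}{3} - 11517} = \sqrt{- \frac{4456531}{3}} = \frac{i \sqrt{13369593}}{3}$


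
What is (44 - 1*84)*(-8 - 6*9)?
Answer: 2480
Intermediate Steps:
(44 - 1*84)*(-8 - 6*9) = (44 - 84)*(-8 - 54) = -40*(-62) = 2480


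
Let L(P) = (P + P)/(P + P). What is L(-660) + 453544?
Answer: 453545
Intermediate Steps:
L(P) = 1 (L(P) = (2*P)/((2*P)) = (2*P)*(1/(2*P)) = 1)
L(-660) + 453544 = 1 + 453544 = 453545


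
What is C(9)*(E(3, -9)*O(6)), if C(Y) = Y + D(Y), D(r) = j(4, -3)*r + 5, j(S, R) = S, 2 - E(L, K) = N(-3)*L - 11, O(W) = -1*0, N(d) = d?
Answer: 0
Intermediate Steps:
O(W) = 0
E(L, K) = 13 + 3*L (E(L, K) = 2 - (-3*L - 11) = 2 - (-11 - 3*L) = 2 + (11 + 3*L) = 13 + 3*L)
D(r) = 5 + 4*r (D(r) = 4*r + 5 = 5 + 4*r)
C(Y) = 5 + 5*Y (C(Y) = Y + (5 + 4*Y) = 5 + 5*Y)
C(9)*(E(3, -9)*O(6)) = (5 + 5*9)*((13 + 3*3)*0) = (5 + 45)*((13 + 9)*0) = 50*(22*0) = 50*0 = 0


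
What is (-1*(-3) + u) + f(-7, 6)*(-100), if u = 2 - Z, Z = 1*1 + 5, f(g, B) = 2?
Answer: -201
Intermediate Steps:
Z = 6 (Z = 1 + 5 = 6)
u = -4 (u = 2 - 1*6 = 2 - 6 = -4)
(-1*(-3) + u) + f(-7, 6)*(-100) = (-1*(-3) - 4) + 2*(-100) = (3 - 4) - 200 = -1 - 200 = -201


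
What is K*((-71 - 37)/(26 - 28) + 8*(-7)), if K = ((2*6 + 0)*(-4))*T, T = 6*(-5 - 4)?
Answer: -5184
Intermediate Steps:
T = -54 (T = 6*(-9) = -54)
K = 2592 (K = ((2*6 + 0)*(-4))*(-54) = ((12 + 0)*(-4))*(-54) = (12*(-4))*(-54) = -48*(-54) = 2592)
K*((-71 - 37)/(26 - 28) + 8*(-7)) = 2592*((-71 - 37)/(26 - 28) + 8*(-7)) = 2592*(-108/(-2) - 56) = 2592*(-108*(-½) - 56) = 2592*(54 - 56) = 2592*(-2) = -5184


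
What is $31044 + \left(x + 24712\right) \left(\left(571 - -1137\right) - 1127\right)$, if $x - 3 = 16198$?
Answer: $23801497$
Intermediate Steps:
$x = 16201$ ($x = 3 + 16198 = 16201$)
$31044 + \left(x + 24712\right) \left(\left(571 - -1137\right) - 1127\right) = 31044 + \left(16201 + 24712\right) \left(\left(571 - -1137\right) - 1127\right) = 31044 + 40913 \left(\left(571 + 1137\right) - 1127\right) = 31044 + 40913 \left(1708 - 1127\right) = 31044 + 40913 \cdot 581 = 31044 + 23770453 = 23801497$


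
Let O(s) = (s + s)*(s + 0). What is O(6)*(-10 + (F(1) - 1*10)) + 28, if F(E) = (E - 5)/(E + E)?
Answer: -1556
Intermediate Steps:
F(E) = (-5 + E)/(2*E) (F(E) = (-5 + E)/((2*E)) = (-5 + E)*(1/(2*E)) = (-5 + E)/(2*E))
O(s) = 2*s² (O(s) = (2*s)*s = 2*s²)
O(6)*(-10 + (F(1) - 1*10)) + 28 = (2*6²)*(-10 + ((½)*(-5 + 1)/1 - 1*10)) + 28 = (2*36)*(-10 + ((½)*1*(-4) - 10)) + 28 = 72*(-10 + (-2 - 10)) + 28 = 72*(-10 - 12) + 28 = 72*(-22) + 28 = -1584 + 28 = -1556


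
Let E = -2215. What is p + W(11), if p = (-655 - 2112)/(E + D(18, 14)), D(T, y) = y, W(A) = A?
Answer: 26978/2201 ≈ 12.257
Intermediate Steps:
p = 2767/2201 (p = (-655 - 2112)/(-2215 + 14) = -2767/(-2201) = -2767*(-1/2201) = 2767/2201 ≈ 1.2572)
p + W(11) = 2767/2201 + 11 = 26978/2201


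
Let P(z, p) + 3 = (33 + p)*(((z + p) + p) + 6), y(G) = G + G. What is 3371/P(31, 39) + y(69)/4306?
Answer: 7828876/17820381 ≈ 0.43932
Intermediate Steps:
y(G) = 2*G
P(z, p) = -3 + (33 + p)*(6 + z + 2*p) (P(z, p) = -3 + (33 + p)*(((z + p) + p) + 6) = -3 + (33 + p)*(((p + z) + p) + 6) = -3 + (33 + p)*((z + 2*p) + 6) = -3 + (33 + p)*(6 + z + 2*p))
3371/P(31, 39) + y(69)/4306 = 3371/(195 + 2*39² + 33*31 + 72*39 + 39*31) + (2*69)/4306 = 3371/(195 + 2*1521 + 1023 + 2808 + 1209) + 138*(1/4306) = 3371/(195 + 3042 + 1023 + 2808 + 1209) + 69/2153 = 3371/8277 + 69/2153 = 7828876/17820381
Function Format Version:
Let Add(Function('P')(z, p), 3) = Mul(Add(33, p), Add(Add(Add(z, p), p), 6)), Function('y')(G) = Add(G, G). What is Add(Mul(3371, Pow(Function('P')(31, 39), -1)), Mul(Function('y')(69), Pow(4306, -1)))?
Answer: Rational(7828876, 17820381) ≈ 0.43932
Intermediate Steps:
Function('y')(G) = Mul(2, G)
Function('P')(z, p) = Add(-3, Mul(Add(33, p), Add(6, z, Mul(2, p)))) (Function('P')(z, p) = Add(-3, Mul(Add(33, p), Add(Add(Add(z, p), p), 6))) = Add(-3, Mul(Add(33, p), Add(Add(Add(p, z), p), 6))) = Add(-3, Mul(Add(33, p), Add(Add(z, Mul(2, p)), 6))) = Add(-3, Mul(Add(33, p), Add(6, z, Mul(2, p)))))
Add(Mul(3371, Pow(Function('P')(31, 39), -1)), Mul(Function('y')(69), Pow(4306, -1))) = Add(Mul(3371, Pow(Add(195, Mul(2, Pow(39, 2)), Mul(33, 31), Mul(72, 39), Mul(39, 31)), -1)), Mul(Mul(2, 69), Pow(4306, -1))) = Add(Mul(3371, Pow(Add(195, Mul(2, 1521), 1023, 2808, 1209), -1)), Mul(138, Rational(1, 4306))) = Add(Mul(3371, Pow(Add(195, 3042, 1023, 2808, 1209), -1)), Rational(69, 2153)) = Add(Mul(3371, Pow(8277, -1)), Rational(69, 2153)) = Add(Mul(3371, Rational(1, 8277)), Rational(69, 2153)) = Add(Rational(3371, 8277), Rational(69, 2153)) = Rational(7828876, 17820381)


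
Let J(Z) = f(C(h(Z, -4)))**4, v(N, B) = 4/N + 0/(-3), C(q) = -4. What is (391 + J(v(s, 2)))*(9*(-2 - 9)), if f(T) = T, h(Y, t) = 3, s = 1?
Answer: -64053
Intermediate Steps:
v(N, B) = 4/N (v(N, B) = 4/N + 0*(-1/3) = 4/N + 0 = 4/N)
J(Z) = 256 (J(Z) = (-4)**4 = 256)
(391 + J(v(s, 2)))*(9*(-2 - 9)) = (391 + 256)*(9*(-2 - 9)) = 647*(9*(-11)) = 647*(-99) = -64053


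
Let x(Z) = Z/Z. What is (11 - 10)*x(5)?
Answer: 1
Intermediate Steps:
x(Z) = 1
(11 - 10)*x(5) = (11 - 10)*1 = 1*1 = 1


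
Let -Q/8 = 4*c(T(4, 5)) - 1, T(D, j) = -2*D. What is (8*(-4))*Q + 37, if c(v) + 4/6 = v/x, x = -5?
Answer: 11051/15 ≈ 736.73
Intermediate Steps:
c(v) = -2/3 - v/5 (c(v) = -2/3 + v/(-5) = -2/3 + v*(-1/5) = -2/3 - v/5)
Q = -328/15 (Q = -8*(4*(-2/3 - (-2)*4/5) - 1) = -8*(4*(-2/3 - 1/5*(-8)) - 1) = -8*(4*(-2/3 + 8/5) - 1) = -8*(4*(14/15) - 1) = -8*(56/15 - 1) = -8*41/15 = -328/15 ≈ -21.867)
(8*(-4))*Q + 37 = (8*(-4))*(-328/15) + 37 = -32*(-328/15) + 37 = 10496/15 + 37 = 11051/15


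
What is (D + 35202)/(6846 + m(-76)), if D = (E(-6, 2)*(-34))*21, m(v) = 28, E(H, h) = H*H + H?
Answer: 6891/3437 ≈ 2.0049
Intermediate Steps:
E(H, h) = H + H**2 (E(H, h) = H**2 + H = H + H**2)
D = -21420 (D = (-6*(1 - 6)*(-34))*21 = (-6*(-5)*(-34))*21 = (30*(-34))*21 = -1020*21 = -21420)
(D + 35202)/(6846 + m(-76)) = (-21420 + 35202)/(6846 + 28) = 13782/6874 = 13782*(1/6874) = 6891/3437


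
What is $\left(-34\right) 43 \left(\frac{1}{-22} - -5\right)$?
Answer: $- \frac{79679}{11} \approx -7243.5$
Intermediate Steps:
$\left(-34\right) 43 \left(\frac{1}{-22} - -5\right) = - 1462 \left(- \frac{1}{22} + 5\right) = \left(-1462\right) \frac{109}{22} = - \frac{79679}{11}$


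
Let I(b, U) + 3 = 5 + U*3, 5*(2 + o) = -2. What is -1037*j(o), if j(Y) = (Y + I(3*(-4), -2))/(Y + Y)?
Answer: -4148/3 ≈ -1382.7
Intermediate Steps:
o = -12/5 (o = -2 + (1/5)*(-2) = -2 - 2/5 = -12/5 ≈ -2.4000)
I(b, U) = 2 + 3*U (I(b, U) = -3 + (5 + U*3) = -3 + (5 + 3*U) = 2 + 3*U)
j(Y) = (-4 + Y)/(2*Y) (j(Y) = (Y + (2 + 3*(-2)))/(Y + Y) = (Y + (2 - 6))/((2*Y)) = (Y - 4)*(1/(2*Y)) = (-4 + Y)*(1/(2*Y)) = (-4 + Y)/(2*Y))
-1037*j(o) = -1037*(-4 - 12/5)/(2*(-12/5)) = -1037*(-5)*(-32)/(2*12*5) = -1037*4/3 = -4148/3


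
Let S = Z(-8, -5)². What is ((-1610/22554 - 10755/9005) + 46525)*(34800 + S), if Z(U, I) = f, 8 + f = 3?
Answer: 4700834320945175/2901411 ≈ 1.6202e+9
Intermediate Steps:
f = -5 (f = -8 + 3 = -5)
Z(U, I) = -5
S = 25 (S = (-5)² = 25)
((-1610/22554 - 10755/9005) + 46525)*(34800 + S) = ((-1610/22554 - 10755/9005) + 46525)*(34800 + 25) = ((-1610*1/22554 - 10755*1/9005) + 46525)*34825 = ((-115/1611 - 2151/1801) + 46525)*34825 = (-3672376/2901411 + 46525)*34825 = (134984474399/2901411)*34825 = 4700834320945175/2901411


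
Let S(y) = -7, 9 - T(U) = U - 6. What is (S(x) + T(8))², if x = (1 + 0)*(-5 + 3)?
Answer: 0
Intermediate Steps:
T(U) = 15 - U (T(U) = 9 - (U - 6) = 9 - (-6 + U) = 9 + (6 - U) = 15 - U)
x = -2 (x = 1*(-2) = -2)
(S(x) + T(8))² = (-7 + (15 - 1*8))² = (-7 + (15 - 8))² = (-7 + 7)² = 0² = 0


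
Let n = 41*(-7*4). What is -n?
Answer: 1148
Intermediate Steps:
n = -1148 (n = 41*(-28) = -1148)
-n = -1*(-1148) = 1148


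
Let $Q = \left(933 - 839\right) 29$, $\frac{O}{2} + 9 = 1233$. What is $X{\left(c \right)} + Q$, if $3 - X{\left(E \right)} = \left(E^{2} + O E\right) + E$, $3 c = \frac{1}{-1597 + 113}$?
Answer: $\frac{54100512563}{19820304} \approx 2729.6$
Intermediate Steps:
$O = 2448$ ($O = -18 + 2 \cdot 1233 = -18 + 2466 = 2448$)
$c = - \frac{1}{4452}$ ($c = \frac{1}{3 \left(-1597 + 113\right)} = \frac{1}{3 \left(-1484\right)} = \frac{1}{3} \left(- \frac{1}{1484}\right) = - \frac{1}{4452} \approx -0.00022462$)
$Q = 2726$ ($Q = 94 \cdot 29 = 2726$)
$X{\left(E \right)} = 3 - E^{2} - 2449 E$ ($X{\left(E \right)} = 3 - \left(\left(E^{2} + 2448 E\right) + E\right) = 3 - \left(E^{2} + 2449 E\right) = 3 - E^{2} - 2449 E$)
$X{\left(c \right)} + Q = \left(3 - \left(- \frac{1}{4452}\right)^{2} - - \frac{2449}{4452}\right) + 2726 = \left(3 - \frac{1}{19820304} + \frac{2449}{4452}\right) + 2726 = \frac{70363859}{19820304} + 2726 = \frac{54100512563}{19820304}$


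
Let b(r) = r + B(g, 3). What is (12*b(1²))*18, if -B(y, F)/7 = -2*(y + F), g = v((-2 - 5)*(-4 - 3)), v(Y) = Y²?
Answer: 7269912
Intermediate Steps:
g = 2401 (g = ((-2 - 5)*(-4 - 3))² = (-7*(-7))² = 49² = 2401)
B(y, F) = 14*F + 14*y (B(y, F) = -(-14)*(y + F) = -(-14)*(F + y) = -7*(-2*F - 2*y) = 14*F + 14*y)
b(r) = 33656 + r (b(r) = r + (14*3 + 14*2401) = r + (42 + 33614) = r + 33656 = 33656 + r)
(12*b(1²))*18 = (12*(33656 + 1²))*18 = (12*(33656 + 1))*18 = (12*33657)*18 = 403884*18 = 7269912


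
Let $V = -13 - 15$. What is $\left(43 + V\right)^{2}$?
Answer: $225$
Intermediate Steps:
$V = -28$ ($V = -13 - 15 = -28$)
$\left(43 + V\right)^{2} = \left(43 - 28\right)^{2} = 15^{2} = 225$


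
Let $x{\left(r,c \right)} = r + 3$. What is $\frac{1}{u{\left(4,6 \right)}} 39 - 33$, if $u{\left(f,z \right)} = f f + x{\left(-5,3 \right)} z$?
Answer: $- \frac{93}{4} \approx -23.25$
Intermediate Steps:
$x{\left(r,c \right)} = 3 + r$
$u{\left(f,z \right)} = f^{2} - 2 z$ ($u{\left(f,z \right)} = f f + \left(3 - 5\right) z = f^{2} - 2 z$)
$\frac{1}{u{\left(4,6 \right)}} 39 - 33 = \frac{1}{4^{2} - 12} \cdot 39 - 33 = \frac{1}{16 - 12} \cdot 39 - 33 = \frac{1}{4} \cdot 39 - 33 = \frac{39}{4} - 33 = - \frac{93}{4}$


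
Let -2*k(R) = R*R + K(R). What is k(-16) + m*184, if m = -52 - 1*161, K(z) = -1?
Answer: -78639/2 ≈ -39320.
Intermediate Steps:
m = -213 (m = -52 - 161 = -213)
k(R) = ½ - R²/2 (k(R) = -(R*R - 1)/2 = -(R² - 1)/2 = -(-1 + R²)/2 = ½ - R²/2)
k(-16) + m*184 = (½ - ½*(-16)²) - 213*184 = (½ - ½*256) - 39192 = (½ - 128) - 39192 = -255/2 - 39192 = -78639/2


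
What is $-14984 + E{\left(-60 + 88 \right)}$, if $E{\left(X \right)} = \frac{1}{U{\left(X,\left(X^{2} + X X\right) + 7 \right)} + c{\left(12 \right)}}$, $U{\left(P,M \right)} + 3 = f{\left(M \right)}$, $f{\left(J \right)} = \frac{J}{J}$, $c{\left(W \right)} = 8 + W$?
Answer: $- \frac{269711}{18} \approx -14984.0$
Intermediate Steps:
$f{\left(J \right)} = 1$
$U{\left(P,M \right)} = -2$ ($U{\left(P,M \right)} = -3 + 1 = -2$)
$E{\left(X \right)} = \frac{1}{18}$ ($E{\left(X \right)} = \frac{1}{-2 + \left(8 + 12\right)} = \frac{1}{-2 + 20} = \frac{1}{18}$)
$-14984 + E{\left(-60 + 88 \right)} = -14984 + \frac{1}{18} = - \frac{269711}{18}$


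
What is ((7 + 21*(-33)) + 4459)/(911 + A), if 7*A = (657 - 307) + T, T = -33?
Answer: 26411/6694 ≈ 3.9455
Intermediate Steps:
A = 317/7 (A = ((657 - 307) - 33)/7 = (350 - 33)/7 = (1/7)*317 = 317/7 ≈ 45.286)
((7 + 21*(-33)) + 4459)/(911 + A) = ((7 + 21*(-33)) + 4459)/(911 + 317/7) = ((7 - 693) + 4459)/(6694/7) = (-686 + 4459)*(7/6694) = 3773*(7/6694) = 26411/6694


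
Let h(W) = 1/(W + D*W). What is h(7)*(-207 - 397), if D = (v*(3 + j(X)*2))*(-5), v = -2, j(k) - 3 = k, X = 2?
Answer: -604/917 ≈ -0.65867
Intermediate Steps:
j(k) = 3 + k
D = 130 (D = -2*(3 + (3 + 2)*2)*(-5) = -2*(3 + 5*2)*(-5) = -2*(3 + 10)*(-5) = -2*13*(-5) = -26*(-5) = 130)
h(W) = 1/(131*W) (h(W) = 1/(W + 130*W) = 1/(131*W))
h(7)*(-207 - 397) = ((1/131)/7)*(-207 - 397) = ((1/131)*(⅐))*(-604) = (1/917)*(-604) = -604/917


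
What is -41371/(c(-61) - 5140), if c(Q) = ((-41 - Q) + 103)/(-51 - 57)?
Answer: 1489356/185081 ≈ 8.0470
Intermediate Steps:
c(Q) = -31/54 + Q/108 (c(Q) = (62 - Q)/(-108) = (62 - Q)*(-1/108) = -31/54 + Q/108)
-41371/(c(-61) - 5140) = -41371/((-31/54 + (1/108)*(-61)) - 5140) = -41371/((-31/54 - 61/108) - 5140) = -41371/(-41/36 - 5140) = -41371/(-185081/36) = -41371*(-36/185081) = 1489356/185081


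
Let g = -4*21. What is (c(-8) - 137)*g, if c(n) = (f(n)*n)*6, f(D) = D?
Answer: -20748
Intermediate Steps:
g = -84
c(n) = 6*n² (c(n) = (n*n)*6 = n²*6 = 6*n²)
(c(-8) - 137)*g = (6*(-8)² - 137)*(-84) = (6*64 - 137)*(-84) = (384 - 137)*(-84) = 247*(-84) = -20748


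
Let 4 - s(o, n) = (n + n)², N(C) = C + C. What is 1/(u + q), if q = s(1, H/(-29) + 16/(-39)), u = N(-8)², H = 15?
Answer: 1279161/328180256 ≈ 0.0038977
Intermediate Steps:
N(C) = 2*C
s(o, n) = 4 - 4*n² (s(o, n) = 4 - (n + n)² = 4 - (2*n)² = 4 - 4*n²)
u = 256 (u = (2*(-8))² = (-16)² = 256)
q = 715040/1279161 (q = 4 - 4*(15/(-29) + 16/(-39))² = 4 - 4*(15*(-1/29) + 16*(-1/39))² = 4 - 4*(-15/29 - 16/39)² = 4 - 4*(-1049/1131)² = 4 - 4*1100401/1279161 = 4 - 4401604/1279161 = 715040/1279161 ≈ 0.55899)
1/(u + q) = 1/(256 + 715040/1279161) = 1/(328180256/1279161) = 1279161/328180256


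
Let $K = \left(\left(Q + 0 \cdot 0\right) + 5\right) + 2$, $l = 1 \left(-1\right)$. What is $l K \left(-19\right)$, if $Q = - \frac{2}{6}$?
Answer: $\frac{380}{3} \approx 126.67$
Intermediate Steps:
$Q = - \frac{1}{3}$ ($Q = \left(-2\right) \frac{1}{6} = - \frac{1}{3} \approx -0.33333$)
$l = -1$
$K = \frac{20}{3}$ ($K = \left(\left(- \frac{1}{3} + 0 \cdot 0\right) + 5\right) + 2 = \left(\left(- \frac{1}{3} + 0\right) + 5\right) + 2 = \left(- \frac{1}{3} + 5\right) + 2 = \frac{14}{3} + 2 = \frac{20}{3} \approx 6.6667$)
$l K \left(-19\right) = \left(-1\right) \frac{20}{3} \left(-19\right) = \left(- \frac{20}{3}\right) \left(-19\right) = \frac{380}{3}$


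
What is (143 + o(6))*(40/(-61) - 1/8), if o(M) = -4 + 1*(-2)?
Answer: -52197/488 ≈ -106.96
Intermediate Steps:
o(M) = -6 (o(M) = -4 - 2 = -6)
(143 + o(6))*(40/(-61) - 1/8) = (143 - 6)*(40/(-61) - 1/8) = 137*(40*(-1/61) - 1*⅛) = 137*(-40/61 - ⅛) = 137*(-381/488) = -52197/488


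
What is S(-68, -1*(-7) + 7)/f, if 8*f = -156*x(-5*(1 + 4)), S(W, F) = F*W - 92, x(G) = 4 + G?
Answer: -232/91 ≈ -2.5494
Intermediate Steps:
S(W, F) = -92 + F*W
f = 819/2 (f = (-156*(4 - 5*(1 + 4)))/8 = (-156*(4 - 5*5))/8 = (-156*(4 - 25))/8 = (-156*(-21))/8 = (⅛)*3276 = 819/2 ≈ 409.50)
S(-68, -1*(-7) + 7)/f = (-92 + (-1*(-7) + 7)*(-68))/(819/2) = (-92 + (7 + 7)*(-68))*(2/819) = (-92 + 14*(-68))*(2/819) = (-92 - 952)*(2/819) = -1044*2/819 = -232/91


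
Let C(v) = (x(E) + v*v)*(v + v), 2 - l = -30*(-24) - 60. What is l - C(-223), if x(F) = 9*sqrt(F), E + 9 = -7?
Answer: 22178476 + 16056*I ≈ 2.2178e+7 + 16056.0*I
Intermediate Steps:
E = -16 (E = -9 - 7 = -16)
l = -658 (l = 2 - (-30*(-24) - 60) = 2 - (720 - 60) = 2 - 1*660 = 2 - 660 = -658)
C(v) = 2*v*(v**2 + 36*I) (C(v) = (9*sqrt(-16) + v*v)*(v + v) = (9*(4*I) + v**2)*(2*v) = (36*I + v**2)*(2*v) = (v**2 + 36*I)*(2*v) = 2*v*(v**2 + 36*I))
l - C(-223) = -658 - 2*(-223)*((-223)**2 + 36*I) = -658 - 2*(-223)*(49729 + 36*I) = -658 - (-22179134 - 16056*I) = -658 + (22179134 + 16056*I) = 22178476 + 16056*I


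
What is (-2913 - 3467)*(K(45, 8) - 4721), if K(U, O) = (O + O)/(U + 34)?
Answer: 2379376340/79 ≈ 3.0119e+7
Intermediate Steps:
K(U, O) = 2*O/(34 + U) (K(U, O) = (2*O)/(34 + U) = 2*O/(34 + U))
(-2913 - 3467)*(K(45, 8) - 4721) = (-2913 - 3467)*(2*8/(34 + 45) - 4721) = -6380*(2*8/79 - 4721) = -6380*(2*8*(1/79) - 4721) = -6380*(16/79 - 4721) = -6380*(-372943/79) = 2379376340/79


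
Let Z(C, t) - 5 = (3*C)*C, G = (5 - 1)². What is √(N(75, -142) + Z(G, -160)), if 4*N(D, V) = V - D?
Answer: 5*√115/2 ≈ 26.810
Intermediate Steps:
N(D, V) = -D/4 + V/4 (N(D, V) = (V - D)/4 = -D/4 + V/4)
G = 16 (G = 4² = 16)
Z(C, t) = 5 + 3*C² (Z(C, t) = 5 + (3*C)*C = 5 + 3*C²)
√(N(75, -142) + Z(G, -160)) = √((-¼*75 + (¼)*(-142)) + (5 + 3*16²)) = √((-75/4 - 71/2) + (5 + 3*256)) = √(-217/4 + (5 + 768)) = √(-217/4 + 773) = √(2875/4) = 5*√115/2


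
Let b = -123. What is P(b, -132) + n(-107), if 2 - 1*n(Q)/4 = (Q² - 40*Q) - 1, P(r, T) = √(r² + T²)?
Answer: -62904 + 3*√3617 ≈ -62724.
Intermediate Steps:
P(r, T) = √(T² + r²)
n(Q) = 12 - 4*Q² + 160*Q (n(Q) = 8 - 4*((Q² - 40*Q) - 1) = 8 - 4*(-1 + Q² - 40*Q) = 8 + (4 - 4*Q² + 160*Q) = 12 - 4*Q² + 160*Q)
P(b, -132) + n(-107) = √((-132)² + (-123)²) + (12 - 4*(-107)² + 160*(-107)) = √(17424 + 15129) + (12 - 4*11449 - 17120) = √32553 + (12 - 45796 - 17120) = 3*√3617 - 62904 = -62904 + 3*√3617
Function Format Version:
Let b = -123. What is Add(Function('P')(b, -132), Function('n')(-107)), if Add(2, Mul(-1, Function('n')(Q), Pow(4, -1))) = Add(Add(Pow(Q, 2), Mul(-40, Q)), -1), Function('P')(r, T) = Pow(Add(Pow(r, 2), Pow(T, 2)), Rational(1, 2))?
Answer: Add(-62904, Mul(3, Pow(3617, Rational(1, 2)))) ≈ -62724.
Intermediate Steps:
Function('P')(r, T) = Pow(Add(Pow(T, 2), Pow(r, 2)), Rational(1, 2))
Function('n')(Q) = Add(12, Mul(-4, Pow(Q, 2)), Mul(160, Q)) (Function('n')(Q) = Add(8, Mul(-4, Add(Add(Pow(Q, 2), Mul(-40, Q)), -1))) = Add(8, Mul(-4, Add(-1, Pow(Q, 2), Mul(-40, Q)))) = Add(8, Add(4, Mul(-4, Pow(Q, 2)), Mul(160, Q))) = Add(12, Mul(-4, Pow(Q, 2)), Mul(160, Q)))
Add(Function('P')(b, -132), Function('n')(-107)) = Add(Pow(Add(Pow(-132, 2), Pow(-123, 2)), Rational(1, 2)), Add(12, Mul(-4, Pow(-107, 2)), Mul(160, -107))) = Add(Pow(Add(17424, 15129), Rational(1, 2)), Add(12, Mul(-4, 11449), -17120)) = Add(Pow(32553, Rational(1, 2)), Add(12, -45796, -17120)) = Add(Mul(3, Pow(3617, Rational(1, 2))), -62904) = Add(-62904, Mul(3, Pow(3617, Rational(1, 2))))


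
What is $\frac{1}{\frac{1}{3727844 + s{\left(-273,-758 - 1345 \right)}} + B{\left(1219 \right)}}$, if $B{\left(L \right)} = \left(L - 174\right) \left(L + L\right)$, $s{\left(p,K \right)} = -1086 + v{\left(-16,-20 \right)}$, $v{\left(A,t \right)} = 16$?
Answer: $\frac{3726774}{9494739387541} \approx 3.9251 \cdot 10^{-7}$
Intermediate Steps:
$s{\left(p,K \right)} = -1070$ ($s{\left(p,K \right)} = -1086 + 16 = -1070$)
$B{\left(L \right)} = 2 L \left(-174 + L\right)$ ($B{\left(L \right)} = \left(-174 + L\right) 2 L = 2 L \left(-174 + L\right)$)
$\frac{1}{\frac{1}{3727844 + s{\left(-273,-758 - 1345 \right)}} + B{\left(1219 \right)}} = \frac{1}{\frac{1}{3727844 - 1070} + 2 \cdot 1219 \left(-174 + 1219\right)} = \frac{1}{\frac{1}{3726774} + 2 \cdot 1219 \cdot 1045} = \frac{1}{\frac{1}{3726774} + 2547710} = \frac{1}{\frac{9494739387541}{3726774}} = \frac{3726774}{9494739387541}$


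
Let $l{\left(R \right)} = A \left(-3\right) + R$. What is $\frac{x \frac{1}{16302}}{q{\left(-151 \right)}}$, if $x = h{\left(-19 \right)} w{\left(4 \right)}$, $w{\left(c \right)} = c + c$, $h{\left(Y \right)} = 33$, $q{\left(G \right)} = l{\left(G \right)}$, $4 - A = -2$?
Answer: $- \frac{4}{41743} \approx -9.5824 \cdot 10^{-5}$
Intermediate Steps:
$A = 6$ ($A = 4 - -2 = 4 + 2 = 6$)
$l{\left(R \right)} = -18 + R$ ($l{\left(R \right)} = 6 \left(-3\right) + R = -18 + R$)
$q{\left(G \right)} = -18 + G$
$w{\left(c \right)} = 2 c$
$x = 264$ ($x = 33 \cdot 2 \cdot 4 = 33 \cdot 8 = 264$)
$\frac{x \frac{1}{16302}}{q{\left(-151 \right)}} = \frac{264 \cdot \frac{1}{16302}}{-18 - 151} = \frac{264 \cdot \frac{1}{16302}}{-169} = \frac{4}{247} \left(- \frac{1}{169}\right) = - \frac{4}{41743}$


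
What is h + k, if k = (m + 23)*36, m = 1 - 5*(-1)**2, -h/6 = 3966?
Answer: -23112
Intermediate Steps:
h = -23796 (h = -6*3966 = -23796)
m = -4 (m = 1 - 5*1 = 1 - 5 = -4)
k = 684 (k = (-4 + 23)*36 = 19*36 = 684)
h + k = -23796 + 684 = -23112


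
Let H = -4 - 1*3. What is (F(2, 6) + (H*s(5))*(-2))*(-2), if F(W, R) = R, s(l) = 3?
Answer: -96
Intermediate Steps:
H = -7 (H = -4 - 3 = -7)
(F(2, 6) + (H*s(5))*(-2))*(-2) = (6 - 7*3*(-2))*(-2) = (6 - 21*(-2))*(-2) = (6 + 42)*(-2) = 48*(-2) = -96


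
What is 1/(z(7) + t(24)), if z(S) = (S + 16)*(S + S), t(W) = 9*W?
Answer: 1/538 ≈ 0.0018587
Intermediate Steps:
z(S) = 2*S*(16 + S) (z(S) = (16 + S)*(2*S) = 2*S*(16 + S))
1/(z(7) + t(24)) = 1/(2*7*(16 + 7) + 9*24) = 1/(2*7*23 + 216) = 1/(322 + 216) = 1/538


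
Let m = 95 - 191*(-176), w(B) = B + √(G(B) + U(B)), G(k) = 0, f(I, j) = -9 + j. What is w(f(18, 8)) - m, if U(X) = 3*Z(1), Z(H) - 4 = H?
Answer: -33712 + √15 ≈ -33708.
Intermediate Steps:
Z(H) = 4 + H
U(X) = 15 (U(X) = 3*(4 + 1) = 3*5 = 15)
w(B) = B + √15 (w(B) = B + √(0 + 15) = B + √15)
m = 33711 (m = 95 + 33616 = 33711)
w(f(18, 8)) - m = ((-9 + 8) + √15) - 1*33711 = (-1 + √15) - 33711 = -33712 + √15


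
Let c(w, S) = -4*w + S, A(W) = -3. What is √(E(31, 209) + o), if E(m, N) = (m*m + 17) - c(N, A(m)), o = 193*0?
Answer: √1817 ≈ 42.626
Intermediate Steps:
o = 0
c(w, S) = S - 4*w
E(m, N) = 20 + m² + 4*N (E(m, N) = (m*m + 17) - (-3 - 4*N) = (m² + 17) + (3 + 4*N) = (17 + m²) + (3 + 4*N) = 20 + m² + 4*N)
√(E(31, 209) + o) = √((20 + 31² + 4*209) + 0) = √((20 + 961 + 836) + 0) = √(1817 + 0) = √1817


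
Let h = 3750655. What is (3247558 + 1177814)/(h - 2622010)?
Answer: 70244/17915 ≈ 3.9210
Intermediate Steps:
(3247558 + 1177814)/(h - 2622010) = (3247558 + 1177814)/(3750655 - 2622010) = 4425372/1128645 = 4425372*(1/1128645) = 70244/17915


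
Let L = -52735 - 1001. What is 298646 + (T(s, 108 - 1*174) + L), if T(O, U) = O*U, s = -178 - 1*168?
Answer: 267746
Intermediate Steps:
L = -53736
s = -346 (s = -178 - 168 = -346)
298646 + (T(s, 108 - 1*174) + L) = 298646 + (-346*(108 - 1*174) - 53736) = 298646 + (-346*(108 - 174) - 53736) = 298646 + (-346*(-66) - 53736) = 298646 + (22836 - 53736) = 298646 - 30900 = 267746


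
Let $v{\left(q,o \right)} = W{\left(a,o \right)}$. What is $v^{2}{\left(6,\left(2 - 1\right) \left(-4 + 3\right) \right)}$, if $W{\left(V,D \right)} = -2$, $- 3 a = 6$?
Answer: $4$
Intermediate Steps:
$a = -2$ ($a = \left(- \frac{1}{3}\right) 6 = -2$)
$v{\left(q,o \right)} = -2$
$v^{2}{\left(6,\left(2 - 1\right) \left(-4 + 3\right) \right)} = \left(-2\right)^{2} = 4$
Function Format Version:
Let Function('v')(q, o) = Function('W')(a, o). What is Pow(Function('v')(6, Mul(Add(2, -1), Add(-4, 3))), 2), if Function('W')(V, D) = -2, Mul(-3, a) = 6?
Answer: 4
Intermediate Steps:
a = -2 (a = Mul(Rational(-1, 3), 6) = -2)
Function('v')(q, o) = -2
Pow(Function('v')(6, Mul(Add(2, -1), Add(-4, 3))), 2) = Pow(-2, 2) = 4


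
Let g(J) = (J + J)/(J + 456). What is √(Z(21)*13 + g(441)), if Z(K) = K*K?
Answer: 7*√10461711/299 ≈ 75.723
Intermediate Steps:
Z(K) = K²
g(J) = 2*J/(456 + J) (g(J) = (2*J)/(456 + J) = 2*J/(456 + J))
√(Z(21)*13 + g(441)) = √(21²*13 + 2*441/(456 + 441)) = √(441*13 + 2*441/897) = √(5733 + 2*441*(1/897)) = √(5733 + 294/299) = √(1714461/299) = 7*√10461711/299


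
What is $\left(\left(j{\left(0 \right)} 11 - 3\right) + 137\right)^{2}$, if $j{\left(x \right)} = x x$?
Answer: $17956$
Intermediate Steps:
$j{\left(x \right)} = x^{2}$
$\left(\left(j{\left(0 \right)} 11 - 3\right) + 137\right)^{2} = \left(\left(0^{2} \cdot 11 - 3\right) + 137\right)^{2} = \left(\left(0 \cdot 11 - 3\right) + 137\right)^{2} = \left(\left(0 - 3\right) + 137\right)^{2} = \left(-3 + 137\right)^{2} = 134^{2} = 17956$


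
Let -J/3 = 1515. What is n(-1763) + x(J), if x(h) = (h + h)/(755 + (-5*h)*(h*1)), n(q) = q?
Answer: -18209033522/10328437 ≈ -1763.0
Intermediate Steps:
J = -4545 (J = -3*1515 = -4545)
x(h) = 2*h/(755 - 5*h**2) (x(h) = (2*h)/(755 + (-5*h)*h) = (2*h)/(755 - 5*h**2) = 2*h/(755 - 5*h**2))
n(-1763) + x(J) = -1763 - 2*(-4545)/(-755 + 5*(-4545)**2) = -1763 - 2*(-4545)/(-755 + 5*20657025) = -1763 - 2*(-4545)/(-755 + 103285125) = -1763 - 2*(-4545)/103284370 = -1763 - 2*(-4545)*1/103284370 = -1763 + 909/10328437 = -18209033522/10328437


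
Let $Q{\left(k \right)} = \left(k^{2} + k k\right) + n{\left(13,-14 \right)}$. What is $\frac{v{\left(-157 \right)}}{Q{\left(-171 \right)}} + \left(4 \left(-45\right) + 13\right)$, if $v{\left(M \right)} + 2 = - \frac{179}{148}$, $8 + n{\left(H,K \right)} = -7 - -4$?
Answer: $- \frac{1445169711}{8653708} \approx -167.0$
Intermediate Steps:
$n{\left(H,K \right)} = -11$ ($n{\left(H,K \right)} = -8 - 3 = -11$)
$v{\left(M \right)} = - \frac{475}{148}$ ($v{\left(M \right)} = -2 - \frac{179}{148} = - \frac{475}{148}$)
$Q{\left(k \right)} = -11 + 2 k^{2}$ ($Q{\left(k \right)} = \left(k^{2} + k k\right) - 11 = \left(k^{2} + k^{2}\right) - 11 = 2 k^{2} - 11 = -11 + 2 k^{2}$)
$\frac{v{\left(-157 \right)}}{Q{\left(-171 \right)}} + \left(4 \left(-45\right) + 13\right) = - \frac{475}{148 \left(-11 + 2 \left(-171\right)^{2}\right)} + \left(4 \left(-45\right) + 13\right) = - \frac{475}{148 \left(-11 + 2 \cdot 29241\right)} + \left(-180 + 13\right) = - \frac{475}{148 \left(-11 + 58482\right)} - 167 = - \frac{475}{148 \cdot 58471} - 167 = \left(- \frac{475}{148}\right) \frac{1}{58471} - 167 = - \frac{475}{8653708} - 167 = - \frac{1445169711}{8653708}$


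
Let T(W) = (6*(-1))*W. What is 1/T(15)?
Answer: -1/90 ≈ -0.011111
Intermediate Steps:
T(W) = -6*W
1/T(15) = 1/(-6*15) = 1/(-90) = -1/90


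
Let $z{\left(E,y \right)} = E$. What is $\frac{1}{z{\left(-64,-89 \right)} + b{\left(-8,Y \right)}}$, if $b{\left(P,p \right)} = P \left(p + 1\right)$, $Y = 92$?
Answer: $- \frac{1}{808} \approx -0.0012376$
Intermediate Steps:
$b{\left(P,p \right)} = P \left(1 + p\right)$
$\frac{1}{z{\left(-64,-89 \right)} + b{\left(-8,Y \right)}} = \frac{1}{-64 - 8 \left(1 + 92\right)} = \frac{1}{-64 - 744} = \frac{1}{-808} = - \frac{1}{808}$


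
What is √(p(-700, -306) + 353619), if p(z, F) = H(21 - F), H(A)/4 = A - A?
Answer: 3*√39291 ≈ 594.66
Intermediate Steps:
H(A) = 0 (H(A) = 4*(A - A) = 4*0 = 0)
p(z, F) = 0
√(p(-700, -306) + 353619) = √(0 + 353619) = √353619 = 3*√39291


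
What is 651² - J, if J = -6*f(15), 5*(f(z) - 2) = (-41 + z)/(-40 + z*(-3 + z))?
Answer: 74167236/175 ≈ 4.2381e+5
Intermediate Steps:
f(z) = 2 + (-41 + z)/(5*(-40 + z*(-3 + z))) (f(z) = 2 + ((-41 + z)/(-40 + z*(-3 + z)))/5 = 2 + (-41 + z)/(5*(-40 + z*(-3 + z))))
J = -2061/175 (J = -6*(441 - 10*15² + 29*15)/(5*(40 - 1*15² + 3*15)) = -6*(441 - 10*225 + 435)/(5*(40 - 1*225 + 45)) = -6*(441 - 2250 + 435)/(5*(40 - 225 + 45)) = -6*(-1374)/(5*(-140)) = -6*(-1)*(-1374)/(5*140) = -6*687/350 = -2061/175 ≈ -11.777)
651² - J = 651² - 1*(-2061/175) = 423801 + 2061/175 = 74167236/175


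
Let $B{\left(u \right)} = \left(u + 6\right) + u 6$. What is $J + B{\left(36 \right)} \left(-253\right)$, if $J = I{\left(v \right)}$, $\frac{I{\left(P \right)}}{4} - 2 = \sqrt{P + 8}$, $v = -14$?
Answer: $-65266 + 4 i \sqrt{6} \approx -65266.0 + 9.798 i$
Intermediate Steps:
$I{\left(P \right)} = 8 + 4 \sqrt{8 + P}$ ($I{\left(P \right)} = 8 + 4 \sqrt{P + 8} = 8 + 4 \sqrt{8 + P}$)
$J = 8 + 4 i \sqrt{6}$ ($J = 8 + 4 \sqrt{8 - 14} = 8 + 4 \sqrt{-6} = 8 + 4 i \sqrt{6} \approx 8.0 + 9.798 i$)
$B{\left(u \right)} = 6 + 7 u$ ($B{\left(u \right)} = \left(6 + u\right) + 6 u = 6 + 7 u$)
$J + B{\left(36 \right)} \left(-253\right) = \left(8 + 4 i \sqrt{6}\right) + \left(6 + 7 \cdot 36\right) \left(-253\right) = \left(8 + 4 i \sqrt{6}\right) + \left(6 + 252\right) \left(-253\right) = \left(8 + 4 i \sqrt{6}\right) + 258 \left(-253\right) = \left(8 + 4 i \sqrt{6}\right) - 65274 = -65266 + 4 i \sqrt{6}$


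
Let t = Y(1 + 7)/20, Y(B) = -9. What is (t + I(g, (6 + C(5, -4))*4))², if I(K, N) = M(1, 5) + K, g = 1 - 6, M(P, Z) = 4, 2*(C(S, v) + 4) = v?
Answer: 841/400 ≈ 2.1025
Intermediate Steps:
C(S, v) = -4 + v/2
g = -5
I(K, N) = 4 + K
t = -9/20 ≈ -0.45000
(t + I(g, (6 + C(5, -4))*4))² = (-9/20 + (4 - 5))² = (-9/20 - 1)² = (-29/20)² = 841/400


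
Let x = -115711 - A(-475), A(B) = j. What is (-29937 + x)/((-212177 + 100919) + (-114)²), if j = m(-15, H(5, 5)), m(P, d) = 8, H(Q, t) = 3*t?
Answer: 8092/5459 ≈ 1.4823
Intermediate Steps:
j = 8
A(B) = 8
x = -115719 (x = -115711 - 1*8 = -115711 - 8 = -115719)
(-29937 + x)/((-212177 + 100919) + (-114)²) = (-29937 - 115719)/((-212177 + 100919) + (-114)²) = -145656/(-111258 + 12996) = -145656/(-98262) = -145656*(-1/98262) = 8092/5459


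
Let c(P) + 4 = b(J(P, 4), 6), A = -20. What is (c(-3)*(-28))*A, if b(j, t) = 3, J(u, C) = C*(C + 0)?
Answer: -560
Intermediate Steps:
J(u, C) = C² (J(u, C) = C*C = C²)
c(P) = -1 (c(P) = -4 + 3 = -1)
(c(-3)*(-28))*A = -1*(-28)*(-20) = 28*(-20) = -560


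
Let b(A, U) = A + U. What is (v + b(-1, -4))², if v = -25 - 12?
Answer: 1764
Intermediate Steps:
v = -37
(v + b(-1, -4))² = (-37 + (-1 - 4))² = (-37 - 5)² = (-42)² = 1764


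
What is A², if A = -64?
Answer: 4096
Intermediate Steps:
A² = (-64)² = 4096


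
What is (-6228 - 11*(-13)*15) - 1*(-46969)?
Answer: 42886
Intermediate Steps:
(-6228 - 11*(-13)*15) - 1*(-46969) = (-6228 + 143*15) + 46969 = (-6228 + 2145) + 46969 = -4083 + 46969 = 42886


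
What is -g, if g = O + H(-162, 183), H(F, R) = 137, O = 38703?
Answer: -38840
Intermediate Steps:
g = 38840 (g = 38703 + 137 = 38840)
-g = -1*38840 = -38840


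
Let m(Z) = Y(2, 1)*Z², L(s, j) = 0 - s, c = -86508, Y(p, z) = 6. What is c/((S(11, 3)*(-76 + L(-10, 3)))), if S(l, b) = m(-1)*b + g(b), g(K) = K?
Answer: 4806/77 ≈ 62.416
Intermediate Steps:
L(s, j) = -s
m(Z) = 6*Z²
S(l, b) = 7*b (S(l, b) = (6*(-1)²)*b + b = (6*1)*b + b = 6*b + b = 7*b)
c/((S(11, 3)*(-76 + L(-10, 3)))) = -86508*1/(21*(-76 - 1*(-10))) = -86508*1/(21*(-76 + 10)) = -86508/(21*(-66)) = -86508/(-1386) = -86508*(-1/1386) = 4806/77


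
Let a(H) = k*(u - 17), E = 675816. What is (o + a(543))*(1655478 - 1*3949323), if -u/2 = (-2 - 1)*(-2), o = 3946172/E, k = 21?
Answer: 77919194914445/56318 ≈ 1.3836e+9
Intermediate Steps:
o = 986543/168954 (o = 3946172/675816 = 3946172*(1/675816) = 986543/168954 ≈ 5.8391)
u = -12 (u = -2*(-2 - 1)*(-2) = -(-6)*(-2) = -2*6 = -12)
a(H) = -609 (a(H) = 21*(-12 - 17) = 21*(-29) = -609)
(o + a(543))*(1655478 - 1*3949323) = (986543/168954 - 609)*(1655478 - 1*3949323) = -101906443*(1655478 - 3949323)/168954 = -101906443/168954*(-2293845) = 77919194914445/56318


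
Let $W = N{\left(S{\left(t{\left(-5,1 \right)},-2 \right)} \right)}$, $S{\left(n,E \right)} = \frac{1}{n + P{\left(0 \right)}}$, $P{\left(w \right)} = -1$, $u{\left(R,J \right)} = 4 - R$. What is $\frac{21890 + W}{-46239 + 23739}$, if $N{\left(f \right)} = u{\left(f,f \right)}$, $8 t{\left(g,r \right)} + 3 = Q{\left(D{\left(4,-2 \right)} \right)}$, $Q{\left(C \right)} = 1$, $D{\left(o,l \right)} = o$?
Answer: $- \frac{54737}{56250} \approx -0.9731$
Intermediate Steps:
$t{\left(g,r \right)} = - \frac{1}{4}$ ($t{\left(g,r \right)} = - \frac{3}{8} + \frac{1}{8} \cdot 1 = - \frac{3}{8} + \frac{1}{8} = - \frac{1}{4}$)
$S{\left(n,E \right)} = \frac{1}{-1 + n}$ ($S{\left(n,E \right)} = \frac{1}{n - 1} = \frac{1}{-1 + n}$)
$N{\left(f \right)} = 4 - f$
$W = \frac{24}{5}$ ($W = 4 - \frac{1}{-1 - \frac{1}{4}} = 4 - \frac{1}{- \frac{5}{4}} = 4 - - \frac{4}{5} = 4 + \frac{4}{5} = \frac{24}{5} \approx 4.8$)
$\frac{21890 + W}{-46239 + 23739} = \frac{21890 + \frac{24}{5}}{-46239 + 23739} = \frac{109474}{5 \left(-22500\right)} = \frac{109474}{5} \left(- \frac{1}{22500}\right) = - \frac{54737}{56250}$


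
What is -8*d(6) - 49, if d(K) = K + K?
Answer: -145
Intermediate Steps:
d(K) = 2*K
-8*d(6) - 49 = -16*6 - 49 = -8*12 - 49 = -96 - 49 = -145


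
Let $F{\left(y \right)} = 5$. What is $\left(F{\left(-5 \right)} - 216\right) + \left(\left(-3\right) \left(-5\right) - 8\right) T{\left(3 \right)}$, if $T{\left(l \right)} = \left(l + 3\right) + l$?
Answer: $-148$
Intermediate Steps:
$T{\left(l \right)} = 3 + 2 l$ ($T{\left(l \right)} = \left(3 + l\right) + l = 3 + 2 l$)
$\left(F{\left(-5 \right)} - 216\right) + \left(\left(-3\right) \left(-5\right) - 8\right) T{\left(3 \right)} = \left(5 - 216\right) + \left(\left(-3\right) \left(-5\right) - 8\right) \left(3 + 2 \cdot 3\right) = \left(5 - 216\right) + \left(15 - 8\right) \left(3 + 6\right) = -211 + 7 \cdot 9 = -211 + 63 = -148$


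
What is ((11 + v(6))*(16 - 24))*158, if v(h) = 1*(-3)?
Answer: -10112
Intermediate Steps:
v(h) = -3
((11 + v(6))*(16 - 24))*158 = ((11 - 3)*(16 - 24))*158 = (8*(-8))*158 = -64*158 = -10112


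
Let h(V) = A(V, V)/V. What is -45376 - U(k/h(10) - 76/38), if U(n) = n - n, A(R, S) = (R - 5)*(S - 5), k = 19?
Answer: -45376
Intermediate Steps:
A(R, S) = (-5 + R)*(-5 + S)
h(V) = (25 + V² - 10*V)/V (h(V) = (25 - 5*V - 5*V + V*V)/V = (25 - 5*V - 5*V + V²)/V = (25 + V² - 10*V)/V)
U(n) = 0
-45376 - U(k/h(10) - 76/38) = -45376 - 1*0 = -45376 + 0 = -45376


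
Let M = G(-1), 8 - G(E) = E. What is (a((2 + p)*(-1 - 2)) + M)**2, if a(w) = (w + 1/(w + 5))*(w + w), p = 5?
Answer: 51108201/64 ≈ 7.9857e+5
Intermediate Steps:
G(E) = 8 - E
a(w) = 2*w*(w + 1/(5 + w)) (a(w) = (w + 1/(5 + w))*(2*w) = 2*w*(w + 1/(5 + w)))
M = 9 (M = 8 - 1*(-1) = 8 + 1 = 9)
(a((2 + p)*(-1 - 2)) + M)**2 = (2*((2 + 5)*(-1 - 2))*(1 + ((2 + 5)*(-1 - 2))**2 + 5*((2 + 5)*(-1 - 2)))/(5 + (2 + 5)*(-1 - 2)) + 9)**2 = (2*(7*(-3))*(1 + (7*(-3))**2 + 5*(7*(-3)))/(5 + 7*(-3)) + 9)**2 = (2*(-21)*(1 + (-21)**2 + 5*(-21))/(5 - 21) + 9)**2 = (2*(-21)*(1 + 441 - 105)/(-16) + 9)**2 = (2*(-21)*(-1/16)*337 + 9)**2 = (7077/8 + 9)**2 = (7149/8)**2 = 51108201/64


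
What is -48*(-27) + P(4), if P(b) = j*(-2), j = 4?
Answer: 1288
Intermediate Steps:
P(b) = -8 (P(b) = 4*(-2) = -8)
-48*(-27) + P(4) = -48*(-27) - 8 = 1296 - 8 = 1288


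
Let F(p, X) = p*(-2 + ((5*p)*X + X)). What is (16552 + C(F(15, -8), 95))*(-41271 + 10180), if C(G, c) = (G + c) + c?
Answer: -236042872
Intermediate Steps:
F(p, X) = p*(-2 + X + 5*X*p) (F(p, X) = p*(-2 + (5*X*p + X)) = p*(-2 + (X + 5*X*p)) = p*(-2 + X + 5*X*p))
C(G, c) = G + 2*c
(16552 + C(F(15, -8), 95))*(-41271 + 10180) = (16552 + (15*(-2 - 8 + 5*(-8)*15) + 2*95))*(-41271 + 10180) = (16552 + (15*(-2 - 8 - 600) + 190))*(-31091) = (16552 + (15*(-610) + 190))*(-31091) = (16552 + (-9150 + 190))*(-31091) = (16552 - 8960)*(-31091) = 7592*(-31091) = -236042872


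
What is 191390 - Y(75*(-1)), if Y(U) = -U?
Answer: 191315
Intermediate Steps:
191390 - Y(75*(-1)) = 191390 - (-1)*75*(-1) = 191390 - (-1)*(-75) = 191390 - 1*75 = 191390 - 75 = 191315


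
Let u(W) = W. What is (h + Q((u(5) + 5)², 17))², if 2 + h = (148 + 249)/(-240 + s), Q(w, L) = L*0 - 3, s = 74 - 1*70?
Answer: 2486929/55696 ≈ 44.652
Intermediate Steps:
s = 4 (s = 74 - 70 = 4)
Q(w, L) = -3 (Q(w, L) = 0 - 3 = -3)
h = -869/236 (h = -2 + (148 + 249)/(-240 + 4) = -2 + 397/(-236) = -2 + 397*(-1/236) = -2 - 397/236 = -869/236 ≈ -3.6822)
(h + Q((u(5) + 5)², 17))² = (-869/236 - 3)² = (-1577/236)² = 2486929/55696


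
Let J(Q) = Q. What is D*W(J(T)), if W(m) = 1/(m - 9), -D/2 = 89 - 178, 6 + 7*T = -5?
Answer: -623/37 ≈ -16.838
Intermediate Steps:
T = -11/7 (T = -6/7 + (1/7)*(-5) = -6/7 - 5/7 = -11/7 ≈ -1.5714)
D = 178 (D = -2*(89 - 178) = -2*(-89) = 178)
W(m) = 1/(-9 + m)
D*W(J(T)) = 178/(-9 - 11/7) = 178/(-74/7) = 178*(-7/74) = -623/37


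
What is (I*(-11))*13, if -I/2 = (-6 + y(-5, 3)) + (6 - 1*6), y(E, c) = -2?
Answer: -2288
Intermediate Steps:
I = 16 (I = -2*((-6 - 2) + (6 - 1*6)) = -2*(-8 + (6 - 6)) = -2*(-8 + 0) = -2*(-8) = 16)
(I*(-11))*13 = (16*(-11))*13 = -176*13 = -2288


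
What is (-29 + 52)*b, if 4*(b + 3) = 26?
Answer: 161/2 ≈ 80.500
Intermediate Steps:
b = 7/2 (b = -3 + (¼)*26 = -3 + 13/2 = 7/2 ≈ 3.5000)
(-29 + 52)*b = (-29 + 52)*(7/2) = 23*(7/2) = 161/2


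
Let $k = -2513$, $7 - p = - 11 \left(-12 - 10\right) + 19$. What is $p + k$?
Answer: $-2767$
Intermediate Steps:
$p = -254$ ($p = 7 - \left(- 11 \left(-12 - 10\right) + 19\right) = 7 - \left(\left(-11\right) \left(-22\right) + 19\right) = 7 - \left(242 + 19\right) = 7 - 261 = -254$)
$p + k = -254 - 2513 = -2767$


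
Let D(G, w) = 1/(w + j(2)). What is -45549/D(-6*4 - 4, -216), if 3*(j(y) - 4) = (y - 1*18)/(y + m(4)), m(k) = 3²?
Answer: 106463196/11 ≈ 9.6785e+6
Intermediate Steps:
m(k) = 9
j(y) = 4 + (-18 + y)/(3*(9 + y)) (j(y) = 4 + ((y - 1*18)/(y + 9))/3 = 4 + ((y - 18)/(9 + y))/3 = 4 + ((-18 + y)/(9 + y))/3 = 4 + (-18 + y)/(3*(9 + y)))
D(G, w) = 1/(116/33 + w) (D(G, w) = 1/(w + (90 + 13*2)/(3*(9 + 2))) = 1/(w + (⅓)*(90 + 26)/11) = 1/(w + (⅓)*(1/11)*116) = 1/(w + 116/33) = 1/(116/33 + w))
-45549/D(-6*4 - 4, -216) = -45549/(33/(116 + 33*(-216))) = -45549/(33/(116 - 7128)) = -45549/(33/(-7012)) = -45549/(33*(-1/7012)) = -45549/(-33/7012) = -45549*(-7012/33) = 106463196/11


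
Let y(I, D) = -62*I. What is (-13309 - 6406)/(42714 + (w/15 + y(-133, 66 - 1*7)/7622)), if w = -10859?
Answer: -1127007975/2400424006 ≈ -0.46950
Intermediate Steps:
(-13309 - 6406)/(42714 + (w/15 + y(-133, 66 - 1*7)/7622)) = (-13309 - 6406)/(42714 + (-10859/15 - 62*(-133)/7622)) = -19715/(42714 + (-10859*1/15 + 8246*(1/7622))) = -19715/(42714 + (-10859/15 + 4123/3811)) = -19715/(42714 - 41321804/57165) = -19715/2400424006/57165 = -19715*57165/2400424006 = -1127007975/2400424006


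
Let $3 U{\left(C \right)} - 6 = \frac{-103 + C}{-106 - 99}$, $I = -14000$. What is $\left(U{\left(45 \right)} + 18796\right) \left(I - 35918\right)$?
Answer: $- \frac{577093412104}{615} \approx -9.3836 \cdot 10^{8}$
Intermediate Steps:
$U{\left(C \right)} = \frac{1333}{615} - \frac{C}{615}$ ($U{\left(C \right)} = 2 + \frac{\left(-103 + C\right) \frac{1}{-106 - 99}}{3} = 2 + \frac{\left(-103 + C\right) \frac{1}{-205}}{3} = 2 + \frac{\left(-103 + C\right) \left(- \frac{1}{205}\right)}{3} = 2 + \frac{\frac{103}{205} - \frac{C}{205}}{3} = 2 - \left(- \frac{103}{615} + \frac{C}{615}\right) = \frac{1333}{615} - \frac{C}{615}$)
$\left(U{\left(45 \right)} + 18796\right) \left(I - 35918\right) = \left(\left(\frac{1333}{615} - \frac{3}{41}\right) + 18796\right) \left(-14000 - 35918\right) = \left(\left(\frac{1333}{615} - \frac{3}{41}\right) + 18796\right) \left(-49918\right) = \left(\frac{1288}{615} + 18796\right) \left(-49918\right) = \frac{11560828}{615} \left(-49918\right) = - \frac{577093412104}{615}$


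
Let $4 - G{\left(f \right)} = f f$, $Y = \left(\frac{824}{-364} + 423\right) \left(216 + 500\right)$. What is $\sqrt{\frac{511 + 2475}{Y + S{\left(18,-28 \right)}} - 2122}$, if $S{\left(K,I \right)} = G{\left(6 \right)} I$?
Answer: $\frac{9 i \sqrt{4951156787726930}}{13747514} \approx 46.065 i$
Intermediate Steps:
$Y = \frac{27413492}{91}$ ($Y = \left(824 \left(- \frac{1}{364}\right) + 423\right) 716 = \left(- \frac{206}{91} + 423\right) 716 = \frac{38287}{91} \cdot 716 = \frac{27413492}{91} \approx 3.0125 \cdot 10^{5}$)
$G{\left(f \right)} = 4 - f^{2}$ ($G{\left(f \right)} = 4 - f f = 4 - f^{2}$)
$S{\left(K,I \right)} = - 32 I$ ($S{\left(K,I \right)} = \left(4 - 6^{2}\right) I = \left(4 - 36\right) I = - 32 I$)
$\sqrt{\frac{511 + 2475}{Y + S{\left(18,-28 \right)}} - 2122} = \sqrt{\frac{511 + 2475}{\frac{27413492}{91} - -896} - 2122} = \sqrt{\frac{2986}{\frac{27413492}{91} + 896} - 2122} = \sqrt{\frac{2986}{\frac{27495028}{91}} - 2122} = \sqrt{2986 \cdot \frac{91}{27495028} - 2122} = \sqrt{\frac{135863}{13747514} - 2122} = \sqrt{- \frac{29172088845}{13747514}} = \frac{9 i \sqrt{4951156787726930}}{13747514}$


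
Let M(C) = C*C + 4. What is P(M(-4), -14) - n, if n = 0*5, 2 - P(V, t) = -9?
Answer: 11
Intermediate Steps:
M(C) = 4 + C² (M(C) = C² + 4 = 4 + C²)
P(V, t) = 11 (P(V, t) = 2 - 1*(-9) = 2 + 9 = 11)
n = 0
P(M(-4), -14) - n = 11 - 1*0 = 11 + 0 = 11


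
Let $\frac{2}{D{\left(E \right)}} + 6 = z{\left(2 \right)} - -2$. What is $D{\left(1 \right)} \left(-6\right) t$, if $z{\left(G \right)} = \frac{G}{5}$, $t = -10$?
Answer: $- \frac{100}{3} \approx -33.333$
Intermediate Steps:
$z{\left(G \right)} = \frac{G}{5}$ ($z{\left(G \right)} = G \frac{1}{5} = \frac{G}{5}$)
$D{\left(E \right)} = - \frac{5}{9}$ ($D{\left(E \right)} = \frac{2}{-6 + \left(\frac{1}{5} \cdot 2 - -2\right)} = \frac{2}{-6 + \left(\frac{2}{5} + 2\right)} = \frac{2}{-6 + \frac{12}{5}} = \frac{2}{- \frac{18}{5}} = 2 \left(- \frac{5}{18}\right) = - \frac{5}{9}$)
$D{\left(1 \right)} \left(-6\right) t = \left(- \frac{5}{9}\right) \left(-6\right) \left(-10\right) = \frac{10}{3} \left(-10\right) = - \frac{100}{3}$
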